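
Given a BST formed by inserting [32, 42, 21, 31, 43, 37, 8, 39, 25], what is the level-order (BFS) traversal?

Tree insertion order: [32, 42, 21, 31, 43, 37, 8, 39, 25]
Tree (level-order array): [32, 21, 42, 8, 31, 37, 43, None, None, 25, None, None, 39]
BFS from the root, enqueuing left then right child of each popped node:
  queue [32] -> pop 32, enqueue [21, 42], visited so far: [32]
  queue [21, 42] -> pop 21, enqueue [8, 31], visited so far: [32, 21]
  queue [42, 8, 31] -> pop 42, enqueue [37, 43], visited so far: [32, 21, 42]
  queue [8, 31, 37, 43] -> pop 8, enqueue [none], visited so far: [32, 21, 42, 8]
  queue [31, 37, 43] -> pop 31, enqueue [25], visited so far: [32, 21, 42, 8, 31]
  queue [37, 43, 25] -> pop 37, enqueue [39], visited so far: [32, 21, 42, 8, 31, 37]
  queue [43, 25, 39] -> pop 43, enqueue [none], visited so far: [32, 21, 42, 8, 31, 37, 43]
  queue [25, 39] -> pop 25, enqueue [none], visited so far: [32, 21, 42, 8, 31, 37, 43, 25]
  queue [39] -> pop 39, enqueue [none], visited so far: [32, 21, 42, 8, 31, 37, 43, 25, 39]
Result: [32, 21, 42, 8, 31, 37, 43, 25, 39]


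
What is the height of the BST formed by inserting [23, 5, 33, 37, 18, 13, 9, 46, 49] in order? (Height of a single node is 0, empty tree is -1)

Insertion order: [23, 5, 33, 37, 18, 13, 9, 46, 49]
Tree (level-order array): [23, 5, 33, None, 18, None, 37, 13, None, None, 46, 9, None, None, 49]
Compute height bottom-up (empty subtree = -1):
  height(9) = 1 + max(-1, -1) = 0
  height(13) = 1 + max(0, -1) = 1
  height(18) = 1 + max(1, -1) = 2
  height(5) = 1 + max(-1, 2) = 3
  height(49) = 1 + max(-1, -1) = 0
  height(46) = 1 + max(-1, 0) = 1
  height(37) = 1 + max(-1, 1) = 2
  height(33) = 1 + max(-1, 2) = 3
  height(23) = 1 + max(3, 3) = 4
Height = 4


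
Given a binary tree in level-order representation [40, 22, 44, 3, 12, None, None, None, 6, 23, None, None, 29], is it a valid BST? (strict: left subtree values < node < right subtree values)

Level-order array: [40, 22, 44, 3, 12, None, None, None, 6, 23, None, None, 29]
Validate using subtree bounds (lo, hi): at each node, require lo < value < hi,
then recurse left with hi=value and right with lo=value.
Preorder trace (stopping at first violation):
  at node 40 with bounds (-inf, +inf): OK
  at node 22 with bounds (-inf, 40): OK
  at node 3 with bounds (-inf, 22): OK
  at node 6 with bounds (3, 22): OK
  at node 29 with bounds (6, 22): VIOLATION
Node 29 violates its bound: not (6 < 29 < 22).
Result: Not a valid BST


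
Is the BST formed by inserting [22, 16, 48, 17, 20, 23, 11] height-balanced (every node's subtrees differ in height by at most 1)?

Tree (level-order array): [22, 16, 48, 11, 17, 23, None, None, None, None, 20]
Definition: a tree is height-balanced if, at every node, |h(left) - h(right)| <= 1 (empty subtree has height -1).
Bottom-up per-node check:
  node 11: h_left=-1, h_right=-1, diff=0 [OK], height=0
  node 20: h_left=-1, h_right=-1, diff=0 [OK], height=0
  node 17: h_left=-1, h_right=0, diff=1 [OK], height=1
  node 16: h_left=0, h_right=1, diff=1 [OK], height=2
  node 23: h_left=-1, h_right=-1, diff=0 [OK], height=0
  node 48: h_left=0, h_right=-1, diff=1 [OK], height=1
  node 22: h_left=2, h_right=1, diff=1 [OK], height=3
All nodes satisfy the balance condition.
Result: Balanced


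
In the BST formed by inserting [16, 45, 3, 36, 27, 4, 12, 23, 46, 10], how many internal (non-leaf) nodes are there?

Tree built from: [16, 45, 3, 36, 27, 4, 12, 23, 46, 10]
Tree (level-order array): [16, 3, 45, None, 4, 36, 46, None, 12, 27, None, None, None, 10, None, 23]
Rule: An internal node has at least one child.
Per-node child counts:
  node 16: 2 child(ren)
  node 3: 1 child(ren)
  node 4: 1 child(ren)
  node 12: 1 child(ren)
  node 10: 0 child(ren)
  node 45: 2 child(ren)
  node 36: 1 child(ren)
  node 27: 1 child(ren)
  node 23: 0 child(ren)
  node 46: 0 child(ren)
Matching nodes: [16, 3, 4, 12, 45, 36, 27]
Count of internal (non-leaf) nodes: 7


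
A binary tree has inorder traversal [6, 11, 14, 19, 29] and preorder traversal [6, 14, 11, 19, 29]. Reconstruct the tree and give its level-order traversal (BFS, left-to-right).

Inorder:  [6, 11, 14, 19, 29]
Preorder: [6, 14, 11, 19, 29]
Algorithm: preorder visits root first, so consume preorder in order;
for each root, split the current inorder slice at that value into
left-subtree inorder and right-subtree inorder, then recurse.
Recursive splits:
  root=6; inorder splits into left=[], right=[11, 14, 19, 29]
  root=14; inorder splits into left=[11], right=[19, 29]
  root=11; inorder splits into left=[], right=[]
  root=19; inorder splits into left=[], right=[29]
  root=29; inorder splits into left=[], right=[]
Reconstructed level-order: [6, 14, 11, 19, 29]


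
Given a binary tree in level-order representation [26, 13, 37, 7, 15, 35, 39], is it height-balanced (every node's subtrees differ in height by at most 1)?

Tree (level-order array): [26, 13, 37, 7, 15, 35, 39]
Definition: a tree is height-balanced if, at every node, |h(left) - h(right)| <= 1 (empty subtree has height -1).
Bottom-up per-node check:
  node 7: h_left=-1, h_right=-1, diff=0 [OK], height=0
  node 15: h_left=-1, h_right=-1, diff=0 [OK], height=0
  node 13: h_left=0, h_right=0, diff=0 [OK], height=1
  node 35: h_left=-1, h_right=-1, diff=0 [OK], height=0
  node 39: h_left=-1, h_right=-1, diff=0 [OK], height=0
  node 37: h_left=0, h_right=0, diff=0 [OK], height=1
  node 26: h_left=1, h_right=1, diff=0 [OK], height=2
All nodes satisfy the balance condition.
Result: Balanced


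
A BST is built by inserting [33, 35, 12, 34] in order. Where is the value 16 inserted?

Starting tree (level order): [33, 12, 35, None, None, 34]
Insertion path: 33 -> 12
Result: insert 16 as right child of 12
Final tree (level order): [33, 12, 35, None, 16, 34]


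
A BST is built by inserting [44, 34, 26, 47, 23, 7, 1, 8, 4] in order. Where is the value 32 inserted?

Starting tree (level order): [44, 34, 47, 26, None, None, None, 23, None, 7, None, 1, 8, None, 4]
Insertion path: 44 -> 34 -> 26
Result: insert 32 as right child of 26
Final tree (level order): [44, 34, 47, 26, None, None, None, 23, 32, 7, None, None, None, 1, 8, None, 4]


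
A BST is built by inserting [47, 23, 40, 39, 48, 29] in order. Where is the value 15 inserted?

Starting tree (level order): [47, 23, 48, None, 40, None, None, 39, None, 29]
Insertion path: 47 -> 23
Result: insert 15 as left child of 23
Final tree (level order): [47, 23, 48, 15, 40, None, None, None, None, 39, None, 29]


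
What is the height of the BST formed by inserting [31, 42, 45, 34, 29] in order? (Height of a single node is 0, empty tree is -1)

Insertion order: [31, 42, 45, 34, 29]
Tree (level-order array): [31, 29, 42, None, None, 34, 45]
Compute height bottom-up (empty subtree = -1):
  height(29) = 1 + max(-1, -1) = 0
  height(34) = 1 + max(-1, -1) = 0
  height(45) = 1 + max(-1, -1) = 0
  height(42) = 1 + max(0, 0) = 1
  height(31) = 1 + max(0, 1) = 2
Height = 2


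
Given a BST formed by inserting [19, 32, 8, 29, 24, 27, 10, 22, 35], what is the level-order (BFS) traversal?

Tree insertion order: [19, 32, 8, 29, 24, 27, 10, 22, 35]
Tree (level-order array): [19, 8, 32, None, 10, 29, 35, None, None, 24, None, None, None, 22, 27]
BFS from the root, enqueuing left then right child of each popped node:
  queue [19] -> pop 19, enqueue [8, 32], visited so far: [19]
  queue [8, 32] -> pop 8, enqueue [10], visited so far: [19, 8]
  queue [32, 10] -> pop 32, enqueue [29, 35], visited so far: [19, 8, 32]
  queue [10, 29, 35] -> pop 10, enqueue [none], visited so far: [19, 8, 32, 10]
  queue [29, 35] -> pop 29, enqueue [24], visited so far: [19, 8, 32, 10, 29]
  queue [35, 24] -> pop 35, enqueue [none], visited so far: [19, 8, 32, 10, 29, 35]
  queue [24] -> pop 24, enqueue [22, 27], visited so far: [19, 8, 32, 10, 29, 35, 24]
  queue [22, 27] -> pop 22, enqueue [none], visited so far: [19, 8, 32, 10, 29, 35, 24, 22]
  queue [27] -> pop 27, enqueue [none], visited so far: [19, 8, 32, 10, 29, 35, 24, 22, 27]
Result: [19, 8, 32, 10, 29, 35, 24, 22, 27]


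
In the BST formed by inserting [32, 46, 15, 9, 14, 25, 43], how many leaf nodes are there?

Tree built from: [32, 46, 15, 9, 14, 25, 43]
Tree (level-order array): [32, 15, 46, 9, 25, 43, None, None, 14]
Rule: A leaf has 0 children.
Per-node child counts:
  node 32: 2 child(ren)
  node 15: 2 child(ren)
  node 9: 1 child(ren)
  node 14: 0 child(ren)
  node 25: 0 child(ren)
  node 46: 1 child(ren)
  node 43: 0 child(ren)
Matching nodes: [14, 25, 43]
Count of leaf nodes: 3


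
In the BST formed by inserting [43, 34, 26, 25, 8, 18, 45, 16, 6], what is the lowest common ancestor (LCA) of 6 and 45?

Tree insertion order: [43, 34, 26, 25, 8, 18, 45, 16, 6]
Tree (level-order array): [43, 34, 45, 26, None, None, None, 25, None, 8, None, 6, 18, None, None, 16]
In a BST, the LCA of p=6, q=45 is the first node v on the
root-to-leaf path with p <= v <= q (go left if both < v, right if both > v).
Walk from root:
  at 43: 6 <= 43 <= 45, this is the LCA
LCA = 43


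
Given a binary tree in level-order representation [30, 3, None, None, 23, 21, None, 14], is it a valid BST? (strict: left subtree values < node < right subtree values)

Level-order array: [30, 3, None, None, 23, 21, None, 14]
Validate using subtree bounds (lo, hi): at each node, require lo < value < hi,
then recurse left with hi=value and right with lo=value.
Preorder trace (stopping at first violation):
  at node 30 with bounds (-inf, +inf): OK
  at node 3 with bounds (-inf, 30): OK
  at node 23 with bounds (3, 30): OK
  at node 21 with bounds (3, 23): OK
  at node 14 with bounds (3, 21): OK
No violation found at any node.
Result: Valid BST


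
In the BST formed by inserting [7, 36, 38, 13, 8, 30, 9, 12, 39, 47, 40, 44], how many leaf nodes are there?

Tree built from: [7, 36, 38, 13, 8, 30, 9, 12, 39, 47, 40, 44]
Tree (level-order array): [7, None, 36, 13, 38, 8, 30, None, 39, None, 9, None, None, None, 47, None, 12, 40, None, None, None, None, 44]
Rule: A leaf has 0 children.
Per-node child counts:
  node 7: 1 child(ren)
  node 36: 2 child(ren)
  node 13: 2 child(ren)
  node 8: 1 child(ren)
  node 9: 1 child(ren)
  node 12: 0 child(ren)
  node 30: 0 child(ren)
  node 38: 1 child(ren)
  node 39: 1 child(ren)
  node 47: 1 child(ren)
  node 40: 1 child(ren)
  node 44: 0 child(ren)
Matching nodes: [12, 30, 44]
Count of leaf nodes: 3


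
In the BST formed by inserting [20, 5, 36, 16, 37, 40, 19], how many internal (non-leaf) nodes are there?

Tree built from: [20, 5, 36, 16, 37, 40, 19]
Tree (level-order array): [20, 5, 36, None, 16, None, 37, None, 19, None, 40]
Rule: An internal node has at least one child.
Per-node child counts:
  node 20: 2 child(ren)
  node 5: 1 child(ren)
  node 16: 1 child(ren)
  node 19: 0 child(ren)
  node 36: 1 child(ren)
  node 37: 1 child(ren)
  node 40: 0 child(ren)
Matching nodes: [20, 5, 16, 36, 37]
Count of internal (non-leaf) nodes: 5


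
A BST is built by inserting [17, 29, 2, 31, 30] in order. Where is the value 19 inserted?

Starting tree (level order): [17, 2, 29, None, None, None, 31, 30]
Insertion path: 17 -> 29
Result: insert 19 as left child of 29
Final tree (level order): [17, 2, 29, None, None, 19, 31, None, None, 30]


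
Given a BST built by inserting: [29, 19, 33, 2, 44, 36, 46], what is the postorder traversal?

Tree insertion order: [29, 19, 33, 2, 44, 36, 46]
Tree (level-order array): [29, 19, 33, 2, None, None, 44, None, None, 36, 46]
Postorder traversal: [2, 19, 36, 46, 44, 33, 29]


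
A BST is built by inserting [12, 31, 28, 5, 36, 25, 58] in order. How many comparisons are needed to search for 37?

Search path for 37: 12 -> 31 -> 36 -> 58
Found: False
Comparisons: 4


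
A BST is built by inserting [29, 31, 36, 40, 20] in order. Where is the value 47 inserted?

Starting tree (level order): [29, 20, 31, None, None, None, 36, None, 40]
Insertion path: 29 -> 31 -> 36 -> 40
Result: insert 47 as right child of 40
Final tree (level order): [29, 20, 31, None, None, None, 36, None, 40, None, 47]


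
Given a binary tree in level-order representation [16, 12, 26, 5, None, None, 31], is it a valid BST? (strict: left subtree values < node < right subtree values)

Level-order array: [16, 12, 26, 5, None, None, 31]
Validate using subtree bounds (lo, hi): at each node, require lo < value < hi,
then recurse left with hi=value and right with lo=value.
Preorder trace (stopping at first violation):
  at node 16 with bounds (-inf, +inf): OK
  at node 12 with bounds (-inf, 16): OK
  at node 5 with bounds (-inf, 12): OK
  at node 26 with bounds (16, +inf): OK
  at node 31 with bounds (26, +inf): OK
No violation found at any node.
Result: Valid BST


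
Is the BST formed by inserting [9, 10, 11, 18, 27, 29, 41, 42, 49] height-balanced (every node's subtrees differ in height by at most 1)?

Tree (level-order array): [9, None, 10, None, 11, None, 18, None, 27, None, 29, None, 41, None, 42, None, 49]
Definition: a tree is height-balanced if, at every node, |h(left) - h(right)| <= 1 (empty subtree has height -1).
Bottom-up per-node check:
  node 49: h_left=-1, h_right=-1, diff=0 [OK], height=0
  node 42: h_left=-1, h_right=0, diff=1 [OK], height=1
  node 41: h_left=-1, h_right=1, diff=2 [FAIL (|-1-1|=2 > 1)], height=2
  node 29: h_left=-1, h_right=2, diff=3 [FAIL (|-1-2|=3 > 1)], height=3
  node 27: h_left=-1, h_right=3, diff=4 [FAIL (|-1-3|=4 > 1)], height=4
  node 18: h_left=-1, h_right=4, diff=5 [FAIL (|-1-4|=5 > 1)], height=5
  node 11: h_left=-1, h_right=5, diff=6 [FAIL (|-1-5|=6 > 1)], height=6
  node 10: h_left=-1, h_right=6, diff=7 [FAIL (|-1-6|=7 > 1)], height=7
  node 9: h_left=-1, h_right=7, diff=8 [FAIL (|-1-7|=8 > 1)], height=8
Node 41 violates the condition: |-1 - 1| = 2 > 1.
Result: Not balanced


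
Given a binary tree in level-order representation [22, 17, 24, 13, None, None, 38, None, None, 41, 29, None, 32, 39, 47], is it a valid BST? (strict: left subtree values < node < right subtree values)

Level-order array: [22, 17, 24, 13, None, None, 38, None, None, 41, 29, None, 32, 39, 47]
Validate using subtree bounds (lo, hi): at each node, require lo < value < hi,
then recurse left with hi=value and right with lo=value.
Preorder trace (stopping at first violation):
  at node 22 with bounds (-inf, +inf): OK
  at node 17 with bounds (-inf, 22): OK
  at node 13 with bounds (-inf, 17): OK
  at node 24 with bounds (22, +inf): OK
  at node 38 with bounds (24, +inf): OK
  at node 41 with bounds (24, 38): VIOLATION
Node 41 violates its bound: not (24 < 41 < 38).
Result: Not a valid BST


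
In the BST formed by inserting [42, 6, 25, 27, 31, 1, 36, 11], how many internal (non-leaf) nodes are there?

Tree built from: [42, 6, 25, 27, 31, 1, 36, 11]
Tree (level-order array): [42, 6, None, 1, 25, None, None, 11, 27, None, None, None, 31, None, 36]
Rule: An internal node has at least one child.
Per-node child counts:
  node 42: 1 child(ren)
  node 6: 2 child(ren)
  node 1: 0 child(ren)
  node 25: 2 child(ren)
  node 11: 0 child(ren)
  node 27: 1 child(ren)
  node 31: 1 child(ren)
  node 36: 0 child(ren)
Matching nodes: [42, 6, 25, 27, 31]
Count of internal (non-leaf) nodes: 5


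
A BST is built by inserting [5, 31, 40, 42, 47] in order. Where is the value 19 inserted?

Starting tree (level order): [5, None, 31, None, 40, None, 42, None, 47]
Insertion path: 5 -> 31
Result: insert 19 as left child of 31
Final tree (level order): [5, None, 31, 19, 40, None, None, None, 42, None, 47]


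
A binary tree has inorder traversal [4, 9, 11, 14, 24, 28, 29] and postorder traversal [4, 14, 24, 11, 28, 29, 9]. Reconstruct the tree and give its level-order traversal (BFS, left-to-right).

Inorder:   [4, 9, 11, 14, 24, 28, 29]
Postorder: [4, 14, 24, 11, 28, 29, 9]
Algorithm: postorder visits root last, so walk postorder right-to-left;
each value is the root of the current inorder slice — split it at that
value, recurse on the right subtree first, then the left.
Recursive splits:
  root=9; inorder splits into left=[4], right=[11, 14, 24, 28, 29]
  root=29; inorder splits into left=[11, 14, 24, 28], right=[]
  root=28; inorder splits into left=[11, 14, 24], right=[]
  root=11; inorder splits into left=[], right=[14, 24]
  root=24; inorder splits into left=[14], right=[]
  root=14; inorder splits into left=[], right=[]
  root=4; inorder splits into left=[], right=[]
Reconstructed level-order: [9, 4, 29, 28, 11, 24, 14]


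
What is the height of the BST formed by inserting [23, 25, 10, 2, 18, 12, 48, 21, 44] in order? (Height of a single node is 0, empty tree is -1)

Insertion order: [23, 25, 10, 2, 18, 12, 48, 21, 44]
Tree (level-order array): [23, 10, 25, 2, 18, None, 48, None, None, 12, 21, 44]
Compute height bottom-up (empty subtree = -1):
  height(2) = 1 + max(-1, -1) = 0
  height(12) = 1 + max(-1, -1) = 0
  height(21) = 1 + max(-1, -1) = 0
  height(18) = 1 + max(0, 0) = 1
  height(10) = 1 + max(0, 1) = 2
  height(44) = 1 + max(-1, -1) = 0
  height(48) = 1 + max(0, -1) = 1
  height(25) = 1 + max(-1, 1) = 2
  height(23) = 1 + max(2, 2) = 3
Height = 3


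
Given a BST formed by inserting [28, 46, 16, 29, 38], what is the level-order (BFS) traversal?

Tree insertion order: [28, 46, 16, 29, 38]
Tree (level-order array): [28, 16, 46, None, None, 29, None, None, 38]
BFS from the root, enqueuing left then right child of each popped node:
  queue [28] -> pop 28, enqueue [16, 46], visited so far: [28]
  queue [16, 46] -> pop 16, enqueue [none], visited so far: [28, 16]
  queue [46] -> pop 46, enqueue [29], visited so far: [28, 16, 46]
  queue [29] -> pop 29, enqueue [38], visited so far: [28, 16, 46, 29]
  queue [38] -> pop 38, enqueue [none], visited so far: [28, 16, 46, 29, 38]
Result: [28, 16, 46, 29, 38]


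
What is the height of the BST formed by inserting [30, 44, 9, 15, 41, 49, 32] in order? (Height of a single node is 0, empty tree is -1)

Insertion order: [30, 44, 9, 15, 41, 49, 32]
Tree (level-order array): [30, 9, 44, None, 15, 41, 49, None, None, 32]
Compute height bottom-up (empty subtree = -1):
  height(15) = 1 + max(-1, -1) = 0
  height(9) = 1 + max(-1, 0) = 1
  height(32) = 1 + max(-1, -1) = 0
  height(41) = 1 + max(0, -1) = 1
  height(49) = 1 + max(-1, -1) = 0
  height(44) = 1 + max(1, 0) = 2
  height(30) = 1 + max(1, 2) = 3
Height = 3


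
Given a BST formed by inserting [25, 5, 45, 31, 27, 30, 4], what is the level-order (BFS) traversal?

Tree insertion order: [25, 5, 45, 31, 27, 30, 4]
Tree (level-order array): [25, 5, 45, 4, None, 31, None, None, None, 27, None, None, 30]
BFS from the root, enqueuing left then right child of each popped node:
  queue [25] -> pop 25, enqueue [5, 45], visited so far: [25]
  queue [5, 45] -> pop 5, enqueue [4], visited so far: [25, 5]
  queue [45, 4] -> pop 45, enqueue [31], visited so far: [25, 5, 45]
  queue [4, 31] -> pop 4, enqueue [none], visited so far: [25, 5, 45, 4]
  queue [31] -> pop 31, enqueue [27], visited so far: [25, 5, 45, 4, 31]
  queue [27] -> pop 27, enqueue [30], visited so far: [25, 5, 45, 4, 31, 27]
  queue [30] -> pop 30, enqueue [none], visited so far: [25, 5, 45, 4, 31, 27, 30]
Result: [25, 5, 45, 4, 31, 27, 30]


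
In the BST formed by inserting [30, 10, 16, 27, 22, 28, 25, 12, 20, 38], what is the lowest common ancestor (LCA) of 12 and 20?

Tree insertion order: [30, 10, 16, 27, 22, 28, 25, 12, 20, 38]
Tree (level-order array): [30, 10, 38, None, 16, None, None, 12, 27, None, None, 22, 28, 20, 25]
In a BST, the LCA of p=12, q=20 is the first node v on the
root-to-leaf path with p <= v <= q (go left if both < v, right if both > v).
Walk from root:
  at 30: both 12 and 20 < 30, go left
  at 10: both 12 and 20 > 10, go right
  at 16: 12 <= 16 <= 20, this is the LCA
LCA = 16


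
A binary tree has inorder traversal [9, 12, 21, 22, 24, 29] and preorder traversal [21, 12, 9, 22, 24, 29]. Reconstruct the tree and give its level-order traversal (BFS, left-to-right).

Inorder:  [9, 12, 21, 22, 24, 29]
Preorder: [21, 12, 9, 22, 24, 29]
Algorithm: preorder visits root first, so consume preorder in order;
for each root, split the current inorder slice at that value into
left-subtree inorder and right-subtree inorder, then recurse.
Recursive splits:
  root=21; inorder splits into left=[9, 12], right=[22, 24, 29]
  root=12; inorder splits into left=[9], right=[]
  root=9; inorder splits into left=[], right=[]
  root=22; inorder splits into left=[], right=[24, 29]
  root=24; inorder splits into left=[], right=[29]
  root=29; inorder splits into left=[], right=[]
Reconstructed level-order: [21, 12, 22, 9, 24, 29]


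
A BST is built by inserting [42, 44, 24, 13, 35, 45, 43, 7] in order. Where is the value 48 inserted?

Starting tree (level order): [42, 24, 44, 13, 35, 43, 45, 7]
Insertion path: 42 -> 44 -> 45
Result: insert 48 as right child of 45
Final tree (level order): [42, 24, 44, 13, 35, 43, 45, 7, None, None, None, None, None, None, 48]


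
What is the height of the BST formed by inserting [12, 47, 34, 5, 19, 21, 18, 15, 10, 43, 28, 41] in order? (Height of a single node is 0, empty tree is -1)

Insertion order: [12, 47, 34, 5, 19, 21, 18, 15, 10, 43, 28, 41]
Tree (level-order array): [12, 5, 47, None, 10, 34, None, None, None, 19, 43, 18, 21, 41, None, 15, None, None, 28]
Compute height bottom-up (empty subtree = -1):
  height(10) = 1 + max(-1, -1) = 0
  height(5) = 1 + max(-1, 0) = 1
  height(15) = 1 + max(-1, -1) = 0
  height(18) = 1 + max(0, -1) = 1
  height(28) = 1 + max(-1, -1) = 0
  height(21) = 1 + max(-1, 0) = 1
  height(19) = 1 + max(1, 1) = 2
  height(41) = 1 + max(-1, -1) = 0
  height(43) = 1 + max(0, -1) = 1
  height(34) = 1 + max(2, 1) = 3
  height(47) = 1 + max(3, -1) = 4
  height(12) = 1 + max(1, 4) = 5
Height = 5


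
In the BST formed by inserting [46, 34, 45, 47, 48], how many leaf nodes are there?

Tree built from: [46, 34, 45, 47, 48]
Tree (level-order array): [46, 34, 47, None, 45, None, 48]
Rule: A leaf has 0 children.
Per-node child counts:
  node 46: 2 child(ren)
  node 34: 1 child(ren)
  node 45: 0 child(ren)
  node 47: 1 child(ren)
  node 48: 0 child(ren)
Matching nodes: [45, 48]
Count of leaf nodes: 2


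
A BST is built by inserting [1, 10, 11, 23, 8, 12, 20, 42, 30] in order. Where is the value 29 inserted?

Starting tree (level order): [1, None, 10, 8, 11, None, None, None, 23, 12, 42, None, 20, 30]
Insertion path: 1 -> 10 -> 11 -> 23 -> 42 -> 30
Result: insert 29 as left child of 30
Final tree (level order): [1, None, 10, 8, 11, None, None, None, 23, 12, 42, None, 20, 30, None, None, None, 29]


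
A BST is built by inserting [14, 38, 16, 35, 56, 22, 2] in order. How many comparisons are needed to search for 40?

Search path for 40: 14 -> 38 -> 56
Found: False
Comparisons: 3


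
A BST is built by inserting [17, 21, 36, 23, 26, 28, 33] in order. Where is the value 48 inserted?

Starting tree (level order): [17, None, 21, None, 36, 23, None, None, 26, None, 28, None, 33]
Insertion path: 17 -> 21 -> 36
Result: insert 48 as right child of 36
Final tree (level order): [17, None, 21, None, 36, 23, 48, None, 26, None, None, None, 28, None, 33]


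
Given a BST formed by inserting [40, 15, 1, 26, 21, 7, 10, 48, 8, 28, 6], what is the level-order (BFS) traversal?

Tree insertion order: [40, 15, 1, 26, 21, 7, 10, 48, 8, 28, 6]
Tree (level-order array): [40, 15, 48, 1, 26, None, None, None, 7, 21, 28, 6, 10, None, None, None, None, None, None, 8]
BFS from the root, enqueuing left then right child of each popped node:
  queue [40] -> pop 40, enqueue [15, 48], visited so far: [40]
  queue [15, 48] -> pop 15, enqueue [1, 26], visited so far: [40, 15]
  queue [48, 1, 26] -> pop 48, enqueue [none], visited so far: [40, 15, 48]
  queue [1, 26] -> pop 1, enqueue [7], visited so far: [40, 15, 48, 1]
  queue [26, 7] -> pop 26, enqueue [21, 28], visited so far: [40, 15, 48, 1, 26]
  queue [7, 21, 28] -> pop 7, enqueue [6, 10], visited so far: [40, 15, 48, 1, 26, 7]
  queue [21, 28, 6, 10] -> pop 21, enqueue [none], visited so far: [40, 15, 48, 1, 26, 7, 21]
  queue [28, 6, 10] -> pop 28, enqueue [none], visited so far: [40, 15, 48, 1, 26, 7, 21, 28]
  queue [6, 10] -> pop 6, enqueue [none], visited so far: [40, 15, 48, 1, 26, 7, 21, 28, 6]
  queue [10] -> pop 10, enqueue [8], visited so far: [40, 15, 48, 1, 26, 7, 21, 28, 6, 10]
  queue [8] -> pop 8, enqueue [none], visited so far: [40, 15, 48, 1, 26, 7, 21, 28, 6, 10, 8]
Result: [40, 15, 48, 1, 26, 7, 21, 28, 6, 10, 8]


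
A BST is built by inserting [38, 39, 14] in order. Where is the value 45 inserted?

Starting tree (level order): [38, 14, 39]
Insertion path: 38 -> 39
Result: insert 45 as right child of 39
Final tree (level order): [38, 14, 39, None, None, None, 45]


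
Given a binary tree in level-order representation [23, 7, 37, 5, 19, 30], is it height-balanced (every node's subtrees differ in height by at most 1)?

Tree (level-order array): [23, 7, 37, 5, 19, 30]
Definition: a tree is height-balanced if, at every node, |h(left) - h(right)| <= 1 (empty subtree has height -1).
Bottom-up per-node check:
  node 5: h_left=-1, h_right=-1, diff=0 [OK], height=0
  node 19: h_left=-1, h_right=-1, diff=0 [OK], height=0
  node 7: h_left=0, h_right=0, diff=0 [OK], height=1
  node 30: h_left=-1, h_right=-1, diff=0 [OK], height=0
  node 37: h_left=0, h_right=-1, diff=1 [OK], height=1
  node 23: h_left=1, h_right=1, diff=0 [OK], height=2
All nodes satisfy the balance condition.
Result: Balanced


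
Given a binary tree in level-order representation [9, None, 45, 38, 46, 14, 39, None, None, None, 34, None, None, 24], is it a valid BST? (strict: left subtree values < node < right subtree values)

Level-order array: [9, None, 45, 38, 46, 14, 39, None, None, None, 34, None, None, 24]
Validate using subtree bounds (lo, hi): at each node, require lo < value < hi,
then recurse left with hi=value and right with lo=value.
Preorder trace (stopping at first violation):
  at node 9 with bounds (-inf, +inf): OK
  at node 45 with bounds (9, +inf): OK
  at node 38 with bounds (9, 45): OK
  at node 14 with bounds (9, 38): OK
  at node 34 with bounds (14, 38): OK
  at node 24 with bounds (14, 34): OK
  at node 39 with bounds (38, 45): OK
  at node 46 with bounds (45, +inf): OK
No violation found at any node.
Result: Valid BST


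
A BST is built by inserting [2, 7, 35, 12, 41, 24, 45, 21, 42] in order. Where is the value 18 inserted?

Starting tree (level order): [2, None, 7, None, 35, 12, 41, None, 24, None, 45, 21, None, 42]
Insertion path: 2 -> 7 -> 35 -> 12 -> 24 -> 21
Result: insert 18 as left child of 21
Final tree (level order): [2, None, 7, None, 35, 12, 41, None, 24, None, 45, 21, None, 42, None, 18]


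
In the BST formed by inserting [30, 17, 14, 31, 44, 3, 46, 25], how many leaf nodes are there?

Tree built from: [30, 17, 14, 31, 44, 3, 46, 25]
Tree (level-order array): [30, 17, 31, 14, 25, None, 44, 3, None, None, None, None, 46]
Rule: A leaf has 0 children.
Per-node child counts:
  node 30: 2 child(ren)
  node 17: 2 child(ren)
  node 14: 1 child(ren)
  node 3: 0 child(ren)
  node 25: 0 child(ren)
  node 31: 1 child(ren)
  node 44: 1 child(ren)
  node 46: 0 child(ren)
Matching nodes: [3, 25, 46]
Count of leaf nodes: 3


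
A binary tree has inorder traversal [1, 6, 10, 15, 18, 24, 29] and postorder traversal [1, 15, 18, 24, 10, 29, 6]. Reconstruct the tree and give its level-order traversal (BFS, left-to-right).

Inorder:   [1, 6, 10, 15, 18, 24, 29]
Postorder: [1, 15, 18, 24, 10, 29, 6]
Algorithm: postorder visits root last, so walk postorder right-to-left;
each value is the root of the current inorder slice — split it at that
value, recurse on the right subtree first, then the left.
Recursive splits:
  root=6; inorder splits into left=[1], right=[10, 15, 18, 24, 29]
  root=29; inorder splits into left=[10, 15, 18, 24], right=[]
  root=10; inorder splits into left=[], right=[15, 18, 24]
  root=24; inorder splits into left=[15, 18], right=[]
  root=18; inorder splits into left=[15], right=[]
  root=15; inorder splits into left=[], right=[]
  root=1; inorder splits into left=[], right=[]
Reconstructed level-order: [6, 1, 29, 10, 24, 18, 15]


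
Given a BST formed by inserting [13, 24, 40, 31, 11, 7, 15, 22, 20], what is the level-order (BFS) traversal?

Tree insertion order: [13, 24, 40, 31, 11, 7, 15, 22, 20]
Tree (level-order array): [13, 11, 24, 7, None, 15, 40, None, None, None, 22, 31, None, 20]
BFS from the root, enqueuing left then right child of each popped node:
  queue [13] -> pop 13, enqueue [11, 24], visited so far: [13]
  queue [11, 24] -> pop 11, enqueue [7], visited so far: [13, 11]
  queue [24, 7] -> pop 24, enqueue [15, 40], visited so far: [13, 11, 24]
  queue [7, 15, 40] -> pop 7, enqueue [none], visited so far: [13, 11, 24, 7]
  queue [15, 40] -> pop 15, enqueue [22], visited so far: [13, 11, 24, 7, 15]
  queue [40, 22] -> pop 40, enqueue [31], visited so far: [13, 11, 24, 7, 15, 40]
  queue [22, 31] -> pop 22, enqueue [20], visited so far: [13, 11, 24, 7, 15, 40, 22]
  queue [31, 20] -> pop 31, enqueue [none], visited so far: [13, 11, 24, 7, 15, 40, 22, 31]
  queue [20] -> pop 20, enqueue [none], visited so far: [13, 11, 24, 7, 15, 40, 22, 31, 20]
Result: [13, 11, 24, 7, 15, 40, 22, 31, 20]


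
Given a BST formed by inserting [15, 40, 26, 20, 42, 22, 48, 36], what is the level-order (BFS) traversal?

Tree insertion order: [15, 40, 26, 20, 42, 22, 48, 36]
Tree (level-order array): [15, None, 40, 26, 42, 20, 36, None, 48, None, 22]
BFS from the root, enqueuing left then right child of each popped node:
  queue [15] -> pop 15, enqueue [40], visited so far: [15]
  queue [40] -> pop 40, enqueue [26, 42], visited so far: [15, 40]
  queue [26, 42] -> pop 26, enqueue [20, 36], visited so far: [15, 40, 26]
  queue [42, 20, 36] -> pop 42, enqueue [48], visited so far: [15, 40, 26, 42]
  queue [20, 36, 48] -> pop 20, enqueue [22], visited so far: [15, 40, 26, 42, 20]
  queue [36, 48, 22] -> pop 36, enqueue [none], visited so far: [15, 40, 26, 42, 20, 36]
  queue [48, 22] -> pop 48, enqueue [none], visited so far: [15, 40, 26, 42, 20, 36, 48]
  queue [22] -> pop 22, enqueue [none], visited so far: [15, 40, 26, 42, 20, 36, 48, 22]
Result: [15, 40, 26, 42, 20, 36, 48, 22]


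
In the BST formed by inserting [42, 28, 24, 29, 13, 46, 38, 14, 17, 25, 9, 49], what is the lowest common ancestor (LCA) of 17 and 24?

Tree insertion order: [42, 28, 24, 29, 13, 46, 38, 14, 17, 25, 9, 49]
Tree (level-order array): [42, 28, 46, 24, 29, None, 49, 13, 25, None, 38, None, None, 9, 14, None, None, None, None, None, None, None, 17]
In a BST, the LCA of p=17, q=24 is the first node v on the
root-to-leaf path with p <= v <= q (go left if both < v, right if both > v).
Walk from root:
  at 42: both 17 and 24 < 42, go left
  at 28: both 17 and 24 < 28, go left
  at 24: 17 <= 24 <= 24, this is the LCA
LCA = 24


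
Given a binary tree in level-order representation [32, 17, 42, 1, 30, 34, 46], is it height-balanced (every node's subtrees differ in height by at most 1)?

Tree (level-order array): [32, 17, 42, 1, 30, 34, 46]
Definition: a tree is height-balanced if, at every node, |h(left) - h(right)| <= 1 (empty subtree has height -1).
Bottom-up per-node check:
  node 1: h_left=-1, h_right=-1, diff=0 [OK], height=0
  node 30: h_left=-1, h_right=-1, diff=0 [OK], height=0
  node 17: h_left=0, h_right=0, diff=0 [OK], height=1
  node 34: h_left=-1, h_right=-1, diff=0 [OK], height=0
  node 46: h_left=-1, h_right=-1, diff=0 [OK], height=0
  node 42: h_left=0, h_right=0, diff=0 [OK], height=1
  node 32: h_left=1, h_right=1, diff=0 [OK], height=2
All nodes satisfy the balance condition.
Result: Balanced


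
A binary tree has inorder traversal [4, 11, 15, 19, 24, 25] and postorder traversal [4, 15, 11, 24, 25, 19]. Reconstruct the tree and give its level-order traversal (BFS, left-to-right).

Inorder:   [4, 11, 15, 19, 24, 25]
Postorder: [4, 15, 11, 24, 25, 19]
Algorithm: postorder visits root last, so walk postorder right-to-left;
each value is the root of the current inorder slice — split it at that
value, recurse on the right subtree first, then the left.
Recursive splits:
  root=19; inorder splits into left=[4, 11, 15], right=[24, 25]
  root=25; inorder splits into left=[24], right=[]
  root=24; inorder splits into left=[], right=[]
  root=11; inorder splits into left=[4], right=[15]
  root=15; inorder splits into left=[], right=[]
  root=4; inorder splits into left=[], right=[]
Reconstructed level-order: [19, 11, 25, 4, 15, 24]


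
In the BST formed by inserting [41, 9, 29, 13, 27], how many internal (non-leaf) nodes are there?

Tree built from: [41, 9, 29, 13, 27]
Tree (level-order array): [41, 9, None, None, 29, 13, None, None, 27]
Rule: An internal node has at least one child.
Per-node child counts:
  node 41: 1 child(ren)
  node 9: 1 child(ren)
  node 29: 1 child(ren)
  node 13: 1 child(ren)
  node 27: 0 child(ren)
Matching nodes: [41, 9, 29, 13]
Count of internal (non-leaf) nodes: 4


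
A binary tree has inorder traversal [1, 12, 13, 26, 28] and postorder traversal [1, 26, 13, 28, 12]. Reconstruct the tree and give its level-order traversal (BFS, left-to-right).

Inorder:   [1, 12, 13, 26, 28]
Postorder: [1, 26, 13, 28, 12]
Algorithm: postorder visits root last, so walk postorder right-to-left;
each value is the root of the current inorder slice — split it at that
value, recurse on the right subtree first, then the left.
Recursive splits:
  root=12; inorder splits into left=[1], right=[13, 26, 28]
  root=28; inorder splits into left=[13, 26], right=[]
  root=13; inorder splits into left=[], right=[26]
  root=26; inorder splits into left=[], right=[]
  root=1; inorder splits into left=[], right=[]
Reconstructed level-order: [12, 1, 28, 13, 26]


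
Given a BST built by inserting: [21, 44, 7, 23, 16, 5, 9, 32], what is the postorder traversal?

Tree insertion order: [21, 44, 7, 23, 16, 5, 9, 32]
Tree (level-order array): [21, 7, 44, 5, 16, 23, None, None, None, 9, None, None, 32]
Postorder traversal: [5, 9, 16, 7, 32, 23, 44, 21]


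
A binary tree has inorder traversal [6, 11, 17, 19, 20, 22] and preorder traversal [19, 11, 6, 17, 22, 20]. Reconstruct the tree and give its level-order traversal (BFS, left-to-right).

Inorder:  [6, 11, 17, 19, 20, 22]
Preorder: [19, 11, 6, 17, 22, 20]
Algorithm: preorder visits root first, so consume preorder in order;
for each root, split the current inorder slice at that value into
left-subtree inorder and right-subtree inorder, then recurse.
Recursive splits:
  root=19; inorder splits into left=[6, 11, 17], right=[20, 22]
  root=11; inorder splits into left=[6], right=[17]
  root=6; inorder splits into left=[], right=[]
  root=17; inorder splits into left=[], right=[]
  root=22; inorder splits into left=[20], right=[]
  root=20; inorder splits into left=[], right=[]
Reconstructed level-order: [19, 11, 22, 6, 17, 20]


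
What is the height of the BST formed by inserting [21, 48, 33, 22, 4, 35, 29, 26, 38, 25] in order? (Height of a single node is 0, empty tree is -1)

Insertion order: [21, 48, 33, 22, 4, 35, 29, 26, 38, 25]
Tree (level-order array): [21, 4, 48, None, None, 33, None, 22, 35, None, 29, None, 38, 26, None, None, None, 25]
Compute height bottom-up (empty subtree = -1):
  height(4) = 1 + max(-1, -1) = 0
  height(25) = 1 + max(-1, -1) = 0
  height(26) = 1 + max(0, -1) = 1
  height(29) = 1 + max(1, -1) = 2
  height(22) = 1 + max(-1, 2) = 3
  height(38) = 1 + max(-1, -1) = 0
  height(35) = 1 + max(-1, 0) = 1
  height(33) = 1 + max(3, 1) = 4
  height(48) = 1 + max(4, -1) = 5
  height(21) = 1 + max(0, 5) = 6
Height = 6


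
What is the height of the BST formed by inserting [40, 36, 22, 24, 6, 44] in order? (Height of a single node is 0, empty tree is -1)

Insertion order: [40, 36, 22, 24, 6, 44]
Tree (level-order array): [40, 36, 44, 22, None, None, None, 6, 24]
Compute height bottom-up (empty subtree = -1):
  height(6) = 1 + max(-1, -1) = 0
  height(24) = 1 + max(-1, -1) = 0
  height(22) = 1 + max(0, 0) = 1
  height(36) = 1 + max(1, -1) = 2
  height(44) = 1 + max(-1, -1) = 0
  height(40) = 1 + max(2, 0) = 3
Height = 3


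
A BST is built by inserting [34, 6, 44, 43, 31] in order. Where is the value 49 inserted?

Starting tree (level order): [34, 6, 44, None, 31, 43]
Insertion path: 34 -> 44
Result: insert 49 as right child of 44
Final tree (level order): [34, 6, 44, None, 31, 43, 49]


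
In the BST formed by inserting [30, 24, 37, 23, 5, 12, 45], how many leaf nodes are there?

Tree built from: [30, 24, 37, 23, 5, 12, 45]
Tree (level-order array): [30, 24, 37, 23, None, None, 45, 5, None, None, None, None, 12]
Rule: A leaf has 0 children.
Per-node child counts:
  node 30: 2 child(ren)
  node 24: 1 child(ren)
  node 23: 1 child(ren)
  node 5: 1 child(ren)
  node 12: 0 child(ren)
  node 37: 1 child(ren)
  node 45: 0 child(ren)
Matching nodes: [12, 45]
Count of leaf nodes: 2


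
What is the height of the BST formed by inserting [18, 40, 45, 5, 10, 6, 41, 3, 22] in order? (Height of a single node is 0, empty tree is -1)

Insertion order: [18, 40, 45, 5, 10, 6, 41, 3, 22]
Tree (level-order array): [18, 5, 40, 3, 10, 22, 45, None, None, 6, None, None, None, 41]
Compute height bottom-up (empty subtree = -1):
  height(3) = 1 + max(-1, -1) = 0
  height(6) = 1 + max(-1, -1) = 0
  height(10) = 1 + max(0, -1) = 1
  height(5) = 1 + max(0, 1) = 2
  height(22) = 1 + max(-1, -1) = 0
  height(41) = 1 + max(-1, -1) = 0
  height(45) = 1 + max(0, -1) = 1
  height(40) = 1 + max(0, 1) = 2
  height(18) = 1 + max(2, 2) = 3
Height = 3


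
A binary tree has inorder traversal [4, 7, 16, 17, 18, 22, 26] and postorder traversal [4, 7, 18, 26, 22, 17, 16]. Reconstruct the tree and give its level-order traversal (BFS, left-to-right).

Inorder:   [4, 7, 16, 17, 18, 22, 26]
Postorder: [4, 7, 18, 26, 22, 17, 16]
Algorithm: postorder visits root last, so walk postorder right-to-left;
each value is the root of the current inorder slice — split it at that
value, recurse on the right subtree first, then the left.
Recursive splits:
  root=16; inorder splits into left=[4, 7], right=[17, 18, 22, 26]
  root=17; inorder splits into left=[], right=[18, 22, 26]
  root=22; inorder splits into left=[18], right=[26]
  root=26; inorder splits into left=[], right=[]
  root=18; inorder splits into left=[], right=[]
  root=7; inorder splits into left=[4], right=[]
  root=4; inorder splits into left=[], right=[]
Reconstructed level-order: [16, 7, 17, 4, 22, 18, 26]


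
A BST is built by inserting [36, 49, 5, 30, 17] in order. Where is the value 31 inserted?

Starting tree (level order): [36, 5, 49, None, 30, None, None, 17]
Insertion path: 36 -> 5 -> 30
Result: insert 31 as right child of 30
Final tree (level order): [36, 5, 49, None, 30, None, None, 17, 31]


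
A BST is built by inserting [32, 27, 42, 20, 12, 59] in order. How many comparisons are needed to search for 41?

Search path for 41: 32 -> 42
Found: False
Comparisons: 2


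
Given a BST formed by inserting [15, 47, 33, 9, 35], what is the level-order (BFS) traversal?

Tree insertion order: [15, 47, 33, 9, 35]
Tree (level-order array): [15, 9, 47, None, None, 33, None, None, 35]
BFS from the root, enqueuing left then right child of each popped node:
  queue [15] -> pop 15, enqueue [9, 47], visited so far: [15]
  queue [9, 47] -> pop 9, enqueue [none], visited so far: [15, 9]
  queue [47] -> pop 47, enqueue [33], visited so far: [15, 9, 47]
  queue [33] -> pop 33, enqueue [35], visited so far: [15, 9, 47, 33]
  queue [35] -> pop 35, enqueue [none], visited so far: [15, 9, 47, 33, 35]
Result: [15, 9, 47, 33, 35]


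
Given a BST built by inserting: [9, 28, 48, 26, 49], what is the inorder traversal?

Tree insertion order: [9, 28, 48, 26, 49]
Tree (level-order array): [9, None, 28, 26, 48, None, None, None, 49]
Inorder traversal: [9, 26, 28, 48, 49]


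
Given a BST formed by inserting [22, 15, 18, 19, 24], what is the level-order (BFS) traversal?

Tree insertion order: [22, 15, 18, 19, 24]
Tree (level-order array): [22, 15, 24, None, 18, None, None, None, 19]
BFS from the root, enqueuing left then right child of each popped node:
  queue [22] -> pop 22, enqueue [15, 24], visited so far: [22]
  queue [15, 24] -> pop 15, enqueue [18], visited so far: [22, 15]
  queue [24, 18] -> pop 24, enqueue [none], visited so far: [22, 15, 24]
  queue [18] -> pop 18, enqueue [19], visited so far: [22, 15, 24, 18]
  queue [19] -> pop 19, enqueue [none], visited so far: [22, 15, 24, 18, 19]
Result: [22, 15, 24, 18, 19]
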